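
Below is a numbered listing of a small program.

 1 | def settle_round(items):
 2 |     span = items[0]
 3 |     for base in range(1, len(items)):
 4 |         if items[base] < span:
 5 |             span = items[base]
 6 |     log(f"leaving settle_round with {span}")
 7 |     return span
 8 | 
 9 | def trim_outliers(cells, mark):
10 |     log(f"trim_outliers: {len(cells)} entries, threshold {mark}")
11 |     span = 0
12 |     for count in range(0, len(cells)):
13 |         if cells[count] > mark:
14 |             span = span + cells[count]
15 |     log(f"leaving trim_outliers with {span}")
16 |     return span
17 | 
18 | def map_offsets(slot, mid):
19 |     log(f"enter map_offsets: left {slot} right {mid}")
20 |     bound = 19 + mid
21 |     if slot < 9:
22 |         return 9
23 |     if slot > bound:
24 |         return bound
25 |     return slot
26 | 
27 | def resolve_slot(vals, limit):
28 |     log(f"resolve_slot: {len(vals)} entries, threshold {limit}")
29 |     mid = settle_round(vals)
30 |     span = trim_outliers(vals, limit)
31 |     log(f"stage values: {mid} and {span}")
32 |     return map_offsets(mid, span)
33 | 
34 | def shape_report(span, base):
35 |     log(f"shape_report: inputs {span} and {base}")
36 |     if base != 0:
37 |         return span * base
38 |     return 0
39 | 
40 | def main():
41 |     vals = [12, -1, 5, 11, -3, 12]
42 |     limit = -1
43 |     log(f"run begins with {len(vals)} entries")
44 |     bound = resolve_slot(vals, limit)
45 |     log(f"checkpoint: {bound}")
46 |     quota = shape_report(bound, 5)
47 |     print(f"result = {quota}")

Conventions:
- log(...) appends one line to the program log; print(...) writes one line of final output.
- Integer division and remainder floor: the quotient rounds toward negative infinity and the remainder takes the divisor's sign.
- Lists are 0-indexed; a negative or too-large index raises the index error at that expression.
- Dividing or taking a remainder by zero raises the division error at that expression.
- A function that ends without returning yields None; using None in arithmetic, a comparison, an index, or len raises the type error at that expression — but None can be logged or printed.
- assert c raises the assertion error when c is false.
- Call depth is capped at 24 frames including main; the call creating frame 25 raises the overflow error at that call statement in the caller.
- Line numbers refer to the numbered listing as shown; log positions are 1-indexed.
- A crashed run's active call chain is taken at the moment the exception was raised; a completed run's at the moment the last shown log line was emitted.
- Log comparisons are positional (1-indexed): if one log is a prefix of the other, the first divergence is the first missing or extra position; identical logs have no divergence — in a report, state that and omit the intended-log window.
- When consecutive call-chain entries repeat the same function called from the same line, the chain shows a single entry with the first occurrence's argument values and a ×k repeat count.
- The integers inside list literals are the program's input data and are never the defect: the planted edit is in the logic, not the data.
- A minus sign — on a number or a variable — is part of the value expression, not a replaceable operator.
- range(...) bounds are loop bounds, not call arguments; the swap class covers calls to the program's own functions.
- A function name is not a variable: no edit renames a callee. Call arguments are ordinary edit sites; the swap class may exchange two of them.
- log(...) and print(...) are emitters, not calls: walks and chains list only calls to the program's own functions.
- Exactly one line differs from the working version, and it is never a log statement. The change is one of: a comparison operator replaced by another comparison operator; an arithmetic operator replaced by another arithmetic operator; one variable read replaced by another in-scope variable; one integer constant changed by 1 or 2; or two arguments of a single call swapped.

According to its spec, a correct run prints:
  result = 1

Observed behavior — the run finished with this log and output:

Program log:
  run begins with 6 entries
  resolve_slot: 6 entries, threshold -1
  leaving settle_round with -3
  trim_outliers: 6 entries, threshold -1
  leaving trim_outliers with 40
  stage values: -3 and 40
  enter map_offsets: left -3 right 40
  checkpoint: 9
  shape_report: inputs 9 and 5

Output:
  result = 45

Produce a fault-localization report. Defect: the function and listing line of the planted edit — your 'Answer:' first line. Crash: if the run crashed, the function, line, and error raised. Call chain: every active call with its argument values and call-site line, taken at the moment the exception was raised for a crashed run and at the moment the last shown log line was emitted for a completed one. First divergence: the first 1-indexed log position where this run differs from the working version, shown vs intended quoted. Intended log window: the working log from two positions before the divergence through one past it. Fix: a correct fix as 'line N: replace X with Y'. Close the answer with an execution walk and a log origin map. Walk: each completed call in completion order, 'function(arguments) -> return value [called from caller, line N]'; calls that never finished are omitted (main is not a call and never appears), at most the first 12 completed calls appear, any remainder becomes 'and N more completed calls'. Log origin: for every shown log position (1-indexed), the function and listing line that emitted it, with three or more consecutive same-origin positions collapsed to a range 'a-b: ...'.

Answer: the defect is in shape_report at line 37.
Key fact: Nothing in the log betrays the bug — only the output does.
Call chain: main -> shape_report(9, 5) (called at line 46).
First divergence: none; the two logs match at every position.
Execution walk:
  settle_round([12, -1, 5, 11, -3, 12]) -> -3  [called from resolve_slot, line 29]
  trim_outliers([12, -1, 5, 11, -3, 12], -1) -> 40  [called from resolve_slot, line 30]
  map_offsets(-3, 40) -> 9  [called from resolve_slot, line 32]
  resolve_slot([12, -1, 5, 11, -3, 12], -1) -> 9  [called from main, line 44]
  shape_report(9, 5) -> 45  [called from main, line 46]
Log line origins:
  1 — main, line 43
  2 — resolve_slot, line 28
  3 — settle_round, line 6
  4 — trim_outliers, line 10
  5 — trim_outliers, line 15
  6 — resolve_slot, line 31
  7 — map_offsets, line 19
  8 — main, line 45
  9 — shape_report, line 35
A correct fix: line 37: replace `*` with `//`.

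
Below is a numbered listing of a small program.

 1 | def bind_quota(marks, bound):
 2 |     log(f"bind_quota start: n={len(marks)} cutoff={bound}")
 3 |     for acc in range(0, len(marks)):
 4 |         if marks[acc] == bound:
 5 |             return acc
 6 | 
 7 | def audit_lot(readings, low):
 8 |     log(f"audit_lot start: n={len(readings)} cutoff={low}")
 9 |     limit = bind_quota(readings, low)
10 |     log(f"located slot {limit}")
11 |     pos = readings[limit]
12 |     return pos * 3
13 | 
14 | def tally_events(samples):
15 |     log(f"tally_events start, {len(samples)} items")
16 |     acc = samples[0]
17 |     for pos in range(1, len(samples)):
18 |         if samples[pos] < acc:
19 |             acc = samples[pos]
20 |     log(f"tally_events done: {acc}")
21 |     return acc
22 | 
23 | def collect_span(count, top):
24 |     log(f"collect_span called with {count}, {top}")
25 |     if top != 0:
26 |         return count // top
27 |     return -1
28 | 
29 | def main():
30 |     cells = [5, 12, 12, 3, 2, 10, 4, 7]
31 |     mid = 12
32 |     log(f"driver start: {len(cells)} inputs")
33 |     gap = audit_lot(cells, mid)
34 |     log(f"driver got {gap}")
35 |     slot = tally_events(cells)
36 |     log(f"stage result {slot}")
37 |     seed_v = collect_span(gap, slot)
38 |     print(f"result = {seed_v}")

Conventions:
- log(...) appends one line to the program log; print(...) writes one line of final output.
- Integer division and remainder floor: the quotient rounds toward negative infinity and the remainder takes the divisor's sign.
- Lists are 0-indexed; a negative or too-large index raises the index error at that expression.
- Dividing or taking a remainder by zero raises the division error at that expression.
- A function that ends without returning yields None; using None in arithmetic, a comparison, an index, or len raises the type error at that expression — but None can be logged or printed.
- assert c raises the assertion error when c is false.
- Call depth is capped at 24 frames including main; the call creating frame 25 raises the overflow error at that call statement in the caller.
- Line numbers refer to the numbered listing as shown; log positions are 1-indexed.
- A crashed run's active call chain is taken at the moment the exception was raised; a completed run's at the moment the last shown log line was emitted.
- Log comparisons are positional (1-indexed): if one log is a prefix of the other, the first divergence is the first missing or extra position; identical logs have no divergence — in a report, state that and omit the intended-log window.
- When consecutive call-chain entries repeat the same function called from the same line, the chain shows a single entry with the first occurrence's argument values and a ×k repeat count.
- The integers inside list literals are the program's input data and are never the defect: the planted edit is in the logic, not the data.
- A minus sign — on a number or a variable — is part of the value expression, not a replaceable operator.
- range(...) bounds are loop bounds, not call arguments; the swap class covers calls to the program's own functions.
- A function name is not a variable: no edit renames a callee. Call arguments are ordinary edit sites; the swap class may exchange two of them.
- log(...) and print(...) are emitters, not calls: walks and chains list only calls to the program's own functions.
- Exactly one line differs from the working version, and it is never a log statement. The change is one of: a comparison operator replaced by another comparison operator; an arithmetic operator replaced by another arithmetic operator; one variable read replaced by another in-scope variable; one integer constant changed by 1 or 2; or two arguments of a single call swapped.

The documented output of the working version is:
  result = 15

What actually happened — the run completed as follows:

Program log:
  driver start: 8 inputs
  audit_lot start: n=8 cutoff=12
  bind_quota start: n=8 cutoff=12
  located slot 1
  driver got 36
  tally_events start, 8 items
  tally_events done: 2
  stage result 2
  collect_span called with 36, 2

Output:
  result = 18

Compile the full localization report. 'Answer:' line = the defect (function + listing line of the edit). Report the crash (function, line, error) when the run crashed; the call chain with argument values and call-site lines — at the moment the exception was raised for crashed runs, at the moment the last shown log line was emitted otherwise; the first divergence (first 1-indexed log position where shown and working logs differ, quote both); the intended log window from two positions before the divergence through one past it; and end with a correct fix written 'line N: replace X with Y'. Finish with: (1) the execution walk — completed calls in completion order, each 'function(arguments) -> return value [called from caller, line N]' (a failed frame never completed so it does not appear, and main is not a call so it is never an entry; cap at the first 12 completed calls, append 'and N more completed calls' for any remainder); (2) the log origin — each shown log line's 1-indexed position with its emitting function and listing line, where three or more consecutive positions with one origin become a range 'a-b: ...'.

Answer: the defect is in main at line 31.
The tell: The earliest visible damage is log position 2 — 'audit_lot start: n=8 cutoff=12' rather than the intended 'audit_lot start: n=8 cutoff=10'.
Call chain: main -> collect_span(36, 2) (called at line 37).
First divergence: position 2; shown 'audit_lot start: n=8 cutoff=12' vs intended 'audit_lot start: n=8 cutoff=10'.
Intended log window:
  1: driver start: 8 inputs
  2: audit_lot start: n=8 cutoff=10
  3: bind_quota start: n=8 cutoff=10
Execution walk:
  bind_quota([5, 12, 12, 3, 2, 10, 4, 7], 12) -> 1  [called from audit_lot, line 9]
  audit_lot([5, 12, 12, 3, 2, 10, 4, 7], 12) -> 36  [called from main, line 33]
  tally_events([5, 12, 12, 3, 2, 10, 4, 7]) -> 2  [called from main, line 35]
  collect_span(36, 2) -> 18  [called from main, line 37]
Log line origins:
  1: from main, line 32
  2: from audit_lot, line 8
  3: from bind_quota, line 2
  4: from audit_lot, line 10
  5: from main, line 34
  6: from tally_events, line 15
  7: from tally_events, line 20
  8: from main, line 36
  9: from collect_span, line 24
A correct fix: line 31: replace `12` with `10`.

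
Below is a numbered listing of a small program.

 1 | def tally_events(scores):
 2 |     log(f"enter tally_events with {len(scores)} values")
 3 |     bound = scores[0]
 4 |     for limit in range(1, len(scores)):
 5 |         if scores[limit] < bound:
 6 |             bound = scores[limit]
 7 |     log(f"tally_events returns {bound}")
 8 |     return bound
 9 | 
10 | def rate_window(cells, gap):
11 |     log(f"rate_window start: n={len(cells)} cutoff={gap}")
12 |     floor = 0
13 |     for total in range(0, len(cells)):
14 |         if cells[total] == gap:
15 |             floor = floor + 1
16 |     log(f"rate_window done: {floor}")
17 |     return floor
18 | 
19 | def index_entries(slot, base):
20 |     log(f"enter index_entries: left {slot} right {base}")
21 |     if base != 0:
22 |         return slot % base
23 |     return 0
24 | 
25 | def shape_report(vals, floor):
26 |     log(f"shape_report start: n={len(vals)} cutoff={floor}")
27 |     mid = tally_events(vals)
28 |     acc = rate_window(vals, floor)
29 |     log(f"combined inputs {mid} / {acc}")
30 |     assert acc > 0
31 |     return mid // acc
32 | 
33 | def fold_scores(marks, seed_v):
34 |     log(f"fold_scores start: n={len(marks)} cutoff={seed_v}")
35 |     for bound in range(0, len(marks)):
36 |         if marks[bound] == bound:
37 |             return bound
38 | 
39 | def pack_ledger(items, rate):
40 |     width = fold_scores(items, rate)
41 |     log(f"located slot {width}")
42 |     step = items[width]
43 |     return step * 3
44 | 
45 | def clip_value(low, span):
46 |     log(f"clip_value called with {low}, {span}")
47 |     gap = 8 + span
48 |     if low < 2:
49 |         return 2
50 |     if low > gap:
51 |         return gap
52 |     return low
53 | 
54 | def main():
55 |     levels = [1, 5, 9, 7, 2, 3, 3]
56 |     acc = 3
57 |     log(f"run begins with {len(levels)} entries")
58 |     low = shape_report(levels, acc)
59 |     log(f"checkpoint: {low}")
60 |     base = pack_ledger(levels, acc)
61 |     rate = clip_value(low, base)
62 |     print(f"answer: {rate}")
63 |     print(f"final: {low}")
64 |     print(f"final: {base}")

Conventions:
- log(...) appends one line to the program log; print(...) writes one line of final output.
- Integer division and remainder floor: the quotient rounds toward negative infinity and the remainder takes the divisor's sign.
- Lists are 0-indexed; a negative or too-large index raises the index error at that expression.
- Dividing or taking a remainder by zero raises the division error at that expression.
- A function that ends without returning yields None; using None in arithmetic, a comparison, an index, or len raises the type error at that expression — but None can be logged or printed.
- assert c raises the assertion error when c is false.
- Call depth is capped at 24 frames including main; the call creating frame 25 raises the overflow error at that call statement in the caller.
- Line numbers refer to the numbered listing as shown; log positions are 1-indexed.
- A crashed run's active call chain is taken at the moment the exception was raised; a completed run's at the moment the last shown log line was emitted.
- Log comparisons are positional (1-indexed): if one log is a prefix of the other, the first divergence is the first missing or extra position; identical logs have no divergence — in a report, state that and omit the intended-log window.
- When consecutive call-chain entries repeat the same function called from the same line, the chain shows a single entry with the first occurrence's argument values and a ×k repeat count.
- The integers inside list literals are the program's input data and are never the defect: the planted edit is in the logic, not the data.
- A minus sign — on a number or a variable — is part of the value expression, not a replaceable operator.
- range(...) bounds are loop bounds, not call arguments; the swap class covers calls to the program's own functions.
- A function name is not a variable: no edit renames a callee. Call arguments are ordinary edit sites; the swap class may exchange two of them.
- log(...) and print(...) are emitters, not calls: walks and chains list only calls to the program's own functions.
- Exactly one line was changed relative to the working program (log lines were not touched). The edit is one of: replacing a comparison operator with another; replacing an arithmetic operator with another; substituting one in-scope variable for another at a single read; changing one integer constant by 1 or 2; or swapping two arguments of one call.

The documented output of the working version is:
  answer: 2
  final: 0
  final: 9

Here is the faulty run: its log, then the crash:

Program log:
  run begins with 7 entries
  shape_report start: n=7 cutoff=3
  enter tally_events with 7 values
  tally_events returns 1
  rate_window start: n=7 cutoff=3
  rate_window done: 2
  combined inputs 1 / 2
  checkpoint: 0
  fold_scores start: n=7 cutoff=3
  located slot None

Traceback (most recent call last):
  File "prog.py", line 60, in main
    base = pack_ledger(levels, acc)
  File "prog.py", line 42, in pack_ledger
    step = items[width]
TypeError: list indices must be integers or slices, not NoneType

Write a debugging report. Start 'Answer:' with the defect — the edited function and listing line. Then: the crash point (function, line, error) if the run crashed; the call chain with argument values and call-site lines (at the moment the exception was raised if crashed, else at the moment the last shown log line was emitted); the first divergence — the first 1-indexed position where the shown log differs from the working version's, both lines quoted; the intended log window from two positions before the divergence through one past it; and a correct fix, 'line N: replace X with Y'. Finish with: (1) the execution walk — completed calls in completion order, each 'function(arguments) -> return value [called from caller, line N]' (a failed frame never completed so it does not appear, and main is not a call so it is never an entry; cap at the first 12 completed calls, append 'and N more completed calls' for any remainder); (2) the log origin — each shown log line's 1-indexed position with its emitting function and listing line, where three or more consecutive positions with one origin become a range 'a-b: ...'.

Answer: the defect is in fold_scores at line 36.
Core observation: At log position 10 the runs split — shown 'located slot None', but the working version logs 'located slot 5'.
Crash: pack_ledger, line 42, TypeError.
Call chain: main -> pack_ledger([1, 5, 9, 7, 2, 3, 3], 3) (called at line 60).
First divergence: position 10; shown 'located slot None' vs intended 'located slot 5'.
Intended log window:
  8: checkpoint: 0
  9: fold_scores start: n=7 cutoff=3
  10: located slot 5
  11: clip_value called with 0, 9
Execution walk:
  tally_events([1, 5, 9, 7, 2, 3, 3]) -> 1  [called from shape_report, line 27]
  rate_window([1, 5, 9, 7, 2, 3, 3], 3) -> 2  [called from shape_report, line 28]
  shape_report([1, 5, 9, 7, 2, 3, 3], 3) -> 0  [called from main, line 58]
  fold_scores([1, 5, 9, 7, 2, 3, 3], 3) -> None  [called from pack_ledger, line 40]
Log line origins:
  1: from main, line 57
  2: from shape_report, line 26
  3: from tally_events, line 2
  4: from tally_events, line 7
  5: from rate_window, line 11
  6: from rate_window, line 16
  7: from shape_report, line 29
  8: from main, line 59
  9: from fold_scores, line 34
  10: from pack_ledger, line 41
A correct fix: line 36: replace `marks[bound] == bound` with `marks[bound] == seed_v`.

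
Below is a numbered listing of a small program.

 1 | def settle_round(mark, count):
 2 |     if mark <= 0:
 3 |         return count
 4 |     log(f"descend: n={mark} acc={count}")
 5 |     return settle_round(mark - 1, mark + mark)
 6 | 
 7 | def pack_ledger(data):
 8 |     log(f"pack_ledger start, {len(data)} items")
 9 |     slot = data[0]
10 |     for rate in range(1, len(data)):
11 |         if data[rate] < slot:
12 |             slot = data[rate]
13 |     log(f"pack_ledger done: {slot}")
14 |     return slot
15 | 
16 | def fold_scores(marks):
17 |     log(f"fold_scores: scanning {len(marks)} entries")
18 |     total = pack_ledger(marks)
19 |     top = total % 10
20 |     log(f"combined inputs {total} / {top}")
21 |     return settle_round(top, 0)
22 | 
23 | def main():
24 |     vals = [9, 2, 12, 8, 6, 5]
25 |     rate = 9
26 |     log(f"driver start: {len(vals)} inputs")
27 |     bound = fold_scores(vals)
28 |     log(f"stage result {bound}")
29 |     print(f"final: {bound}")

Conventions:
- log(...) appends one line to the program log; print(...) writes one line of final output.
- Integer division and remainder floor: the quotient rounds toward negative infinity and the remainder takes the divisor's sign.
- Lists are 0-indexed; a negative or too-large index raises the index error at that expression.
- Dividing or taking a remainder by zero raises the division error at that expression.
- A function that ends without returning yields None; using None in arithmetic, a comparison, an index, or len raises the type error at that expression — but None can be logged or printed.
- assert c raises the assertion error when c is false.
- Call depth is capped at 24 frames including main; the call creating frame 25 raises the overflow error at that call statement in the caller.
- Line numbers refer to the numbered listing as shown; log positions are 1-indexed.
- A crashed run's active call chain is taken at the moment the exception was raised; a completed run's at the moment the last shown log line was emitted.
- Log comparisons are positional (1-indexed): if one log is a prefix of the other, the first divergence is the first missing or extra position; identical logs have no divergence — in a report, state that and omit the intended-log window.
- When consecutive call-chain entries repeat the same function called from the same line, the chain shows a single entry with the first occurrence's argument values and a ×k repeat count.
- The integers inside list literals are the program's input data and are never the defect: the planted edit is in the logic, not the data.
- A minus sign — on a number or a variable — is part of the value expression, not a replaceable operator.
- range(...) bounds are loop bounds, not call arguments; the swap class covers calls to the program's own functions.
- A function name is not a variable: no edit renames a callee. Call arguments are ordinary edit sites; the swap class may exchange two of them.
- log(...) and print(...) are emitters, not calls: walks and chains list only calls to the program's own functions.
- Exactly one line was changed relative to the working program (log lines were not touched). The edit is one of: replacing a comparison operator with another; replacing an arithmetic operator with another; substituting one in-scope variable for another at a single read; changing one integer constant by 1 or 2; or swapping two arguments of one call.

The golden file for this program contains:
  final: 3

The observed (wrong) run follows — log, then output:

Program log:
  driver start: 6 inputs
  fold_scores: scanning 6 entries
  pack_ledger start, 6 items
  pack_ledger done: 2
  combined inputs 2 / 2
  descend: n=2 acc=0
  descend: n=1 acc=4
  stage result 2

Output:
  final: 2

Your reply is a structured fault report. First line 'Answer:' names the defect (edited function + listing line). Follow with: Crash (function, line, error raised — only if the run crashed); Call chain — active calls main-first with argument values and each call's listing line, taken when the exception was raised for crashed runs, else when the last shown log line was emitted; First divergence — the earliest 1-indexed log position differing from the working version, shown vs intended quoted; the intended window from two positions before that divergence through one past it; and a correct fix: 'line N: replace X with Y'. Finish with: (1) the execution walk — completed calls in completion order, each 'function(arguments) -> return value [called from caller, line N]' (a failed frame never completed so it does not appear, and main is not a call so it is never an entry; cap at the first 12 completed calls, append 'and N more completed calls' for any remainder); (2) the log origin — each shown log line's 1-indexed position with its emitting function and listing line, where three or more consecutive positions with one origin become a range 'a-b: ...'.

Answer: the defect is in settle_round at line 5.
The tell: Everything matches until log position 7, which reads 'descend: n=1 acc=4' in place of 'descend: n=1 acc=2'.
Call chain: main.
First divergence: position 7; shown 'descend: n=1 acc=4' vs intended 'descend: n=1 acc=2'.
Intended log window:
  5: combined inputs 2 / 2
  6: descend: n=2 acc=0
  7: descend: n=1 acc=2
  8: stage result 3
Execution walk:
  pack_ledger([9, 2, 12, 8, 6, 5]) -> 2  [called from fold_scores, line 18]
  settle_round(0, 2) -> 2  [called from settle_round, line 5]
  settle_round(1, 4) -> 2  [called from settle_round, line 5]
  settle_round(2, 0) -> 2  [called from fold_scores, line 21]
  fold_scores([9, 2, 12, 8, 6, 5]) -> 2  [called from main, line 27]
Log origin:
  1: emitted by main (line 26)
  2: emitted by fold_scores (line 17)
  3: emitted by pack_ledger (line 8)
  4: emitted by pack_ledger (line 13)
  5: emitted by fold_scores (line 20)
  6: emitted by settle_round (line 4)
  7: emitted by settle_round (line 4)
  8: emitted by main (line 28)
A correct fix: line 5: replace `mark + mark` with `count + mark`.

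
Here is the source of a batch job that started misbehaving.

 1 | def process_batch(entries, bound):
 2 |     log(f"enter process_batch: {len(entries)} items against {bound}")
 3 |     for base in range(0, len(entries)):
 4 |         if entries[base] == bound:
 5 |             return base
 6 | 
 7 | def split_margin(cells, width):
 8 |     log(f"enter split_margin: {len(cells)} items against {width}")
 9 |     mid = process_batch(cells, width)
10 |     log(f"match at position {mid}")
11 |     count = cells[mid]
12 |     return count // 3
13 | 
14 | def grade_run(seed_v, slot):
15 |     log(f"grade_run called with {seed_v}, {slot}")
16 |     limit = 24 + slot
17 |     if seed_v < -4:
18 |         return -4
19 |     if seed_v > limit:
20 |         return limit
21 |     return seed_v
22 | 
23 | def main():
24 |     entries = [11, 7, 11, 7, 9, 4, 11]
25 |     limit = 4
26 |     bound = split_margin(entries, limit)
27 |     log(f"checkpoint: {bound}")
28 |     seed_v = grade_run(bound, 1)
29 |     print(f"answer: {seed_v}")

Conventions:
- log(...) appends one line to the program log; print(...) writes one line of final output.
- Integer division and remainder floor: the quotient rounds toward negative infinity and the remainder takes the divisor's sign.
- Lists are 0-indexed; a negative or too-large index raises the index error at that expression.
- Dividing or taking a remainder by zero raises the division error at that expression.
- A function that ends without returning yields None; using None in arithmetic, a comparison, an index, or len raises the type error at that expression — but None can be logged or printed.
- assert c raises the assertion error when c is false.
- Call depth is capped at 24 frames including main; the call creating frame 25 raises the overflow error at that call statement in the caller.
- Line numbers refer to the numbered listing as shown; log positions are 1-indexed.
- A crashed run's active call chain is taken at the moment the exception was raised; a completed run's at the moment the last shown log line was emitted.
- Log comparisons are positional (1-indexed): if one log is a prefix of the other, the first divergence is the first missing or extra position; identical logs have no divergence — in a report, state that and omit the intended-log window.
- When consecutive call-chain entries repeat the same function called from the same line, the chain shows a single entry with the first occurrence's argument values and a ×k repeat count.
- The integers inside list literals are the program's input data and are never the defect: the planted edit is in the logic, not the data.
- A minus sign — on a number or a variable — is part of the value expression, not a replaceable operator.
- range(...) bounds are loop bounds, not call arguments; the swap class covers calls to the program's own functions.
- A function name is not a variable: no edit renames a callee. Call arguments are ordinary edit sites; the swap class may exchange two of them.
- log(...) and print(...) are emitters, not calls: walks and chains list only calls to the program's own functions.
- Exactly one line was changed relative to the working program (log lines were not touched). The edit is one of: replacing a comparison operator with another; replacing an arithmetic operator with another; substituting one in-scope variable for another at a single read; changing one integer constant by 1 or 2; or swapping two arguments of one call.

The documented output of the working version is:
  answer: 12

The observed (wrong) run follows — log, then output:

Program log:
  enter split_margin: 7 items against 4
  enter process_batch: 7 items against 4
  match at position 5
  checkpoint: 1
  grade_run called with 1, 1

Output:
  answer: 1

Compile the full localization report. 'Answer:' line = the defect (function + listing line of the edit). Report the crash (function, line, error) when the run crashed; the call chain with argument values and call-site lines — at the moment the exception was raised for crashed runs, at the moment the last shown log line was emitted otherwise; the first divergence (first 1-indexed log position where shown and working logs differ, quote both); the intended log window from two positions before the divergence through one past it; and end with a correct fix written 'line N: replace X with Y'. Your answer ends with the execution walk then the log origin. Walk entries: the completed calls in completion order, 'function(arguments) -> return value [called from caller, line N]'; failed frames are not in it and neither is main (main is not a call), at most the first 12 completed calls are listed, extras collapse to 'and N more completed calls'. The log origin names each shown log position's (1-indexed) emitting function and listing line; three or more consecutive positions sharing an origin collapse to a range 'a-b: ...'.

Answer: the defect is in split_margin at line 12.
Core observation: Log line 4 is where behavior first shows: 'checkpoint: 1' appears instead of 'checkpoint: 12'.
Call chain: main -> grade_run(1, 1) (called at line 28).
First divergence: position 4 — shown 'checkpoint: 1', intended 'checkpoint: 12'.
Intended log window:
  2: enter process_batch: 7 items against 4
  3: match at position 5
  4: checkpoint: 12
  5: grade_run called with 12, 1
Execution walk:
  process_batch([11, 7, 11, 7, 9, 4, 11], 4) -> 5  [called from split_margin, line 9]
  split_margin([11, 7, 11, 7, 9, 4, 11], 4) -> 1  [called from main, line 26]
  grade_run(1, 1) -> 1  [called from main, line 28]
Origin of each log line:
  1: from split_margin, line 8
  2: from process_batch, line 2
  3: from split_margin, line 10
  4: from main, line 27
  5: from grade_run, line 15
A correct fix: line 12: replace `//` with `*`.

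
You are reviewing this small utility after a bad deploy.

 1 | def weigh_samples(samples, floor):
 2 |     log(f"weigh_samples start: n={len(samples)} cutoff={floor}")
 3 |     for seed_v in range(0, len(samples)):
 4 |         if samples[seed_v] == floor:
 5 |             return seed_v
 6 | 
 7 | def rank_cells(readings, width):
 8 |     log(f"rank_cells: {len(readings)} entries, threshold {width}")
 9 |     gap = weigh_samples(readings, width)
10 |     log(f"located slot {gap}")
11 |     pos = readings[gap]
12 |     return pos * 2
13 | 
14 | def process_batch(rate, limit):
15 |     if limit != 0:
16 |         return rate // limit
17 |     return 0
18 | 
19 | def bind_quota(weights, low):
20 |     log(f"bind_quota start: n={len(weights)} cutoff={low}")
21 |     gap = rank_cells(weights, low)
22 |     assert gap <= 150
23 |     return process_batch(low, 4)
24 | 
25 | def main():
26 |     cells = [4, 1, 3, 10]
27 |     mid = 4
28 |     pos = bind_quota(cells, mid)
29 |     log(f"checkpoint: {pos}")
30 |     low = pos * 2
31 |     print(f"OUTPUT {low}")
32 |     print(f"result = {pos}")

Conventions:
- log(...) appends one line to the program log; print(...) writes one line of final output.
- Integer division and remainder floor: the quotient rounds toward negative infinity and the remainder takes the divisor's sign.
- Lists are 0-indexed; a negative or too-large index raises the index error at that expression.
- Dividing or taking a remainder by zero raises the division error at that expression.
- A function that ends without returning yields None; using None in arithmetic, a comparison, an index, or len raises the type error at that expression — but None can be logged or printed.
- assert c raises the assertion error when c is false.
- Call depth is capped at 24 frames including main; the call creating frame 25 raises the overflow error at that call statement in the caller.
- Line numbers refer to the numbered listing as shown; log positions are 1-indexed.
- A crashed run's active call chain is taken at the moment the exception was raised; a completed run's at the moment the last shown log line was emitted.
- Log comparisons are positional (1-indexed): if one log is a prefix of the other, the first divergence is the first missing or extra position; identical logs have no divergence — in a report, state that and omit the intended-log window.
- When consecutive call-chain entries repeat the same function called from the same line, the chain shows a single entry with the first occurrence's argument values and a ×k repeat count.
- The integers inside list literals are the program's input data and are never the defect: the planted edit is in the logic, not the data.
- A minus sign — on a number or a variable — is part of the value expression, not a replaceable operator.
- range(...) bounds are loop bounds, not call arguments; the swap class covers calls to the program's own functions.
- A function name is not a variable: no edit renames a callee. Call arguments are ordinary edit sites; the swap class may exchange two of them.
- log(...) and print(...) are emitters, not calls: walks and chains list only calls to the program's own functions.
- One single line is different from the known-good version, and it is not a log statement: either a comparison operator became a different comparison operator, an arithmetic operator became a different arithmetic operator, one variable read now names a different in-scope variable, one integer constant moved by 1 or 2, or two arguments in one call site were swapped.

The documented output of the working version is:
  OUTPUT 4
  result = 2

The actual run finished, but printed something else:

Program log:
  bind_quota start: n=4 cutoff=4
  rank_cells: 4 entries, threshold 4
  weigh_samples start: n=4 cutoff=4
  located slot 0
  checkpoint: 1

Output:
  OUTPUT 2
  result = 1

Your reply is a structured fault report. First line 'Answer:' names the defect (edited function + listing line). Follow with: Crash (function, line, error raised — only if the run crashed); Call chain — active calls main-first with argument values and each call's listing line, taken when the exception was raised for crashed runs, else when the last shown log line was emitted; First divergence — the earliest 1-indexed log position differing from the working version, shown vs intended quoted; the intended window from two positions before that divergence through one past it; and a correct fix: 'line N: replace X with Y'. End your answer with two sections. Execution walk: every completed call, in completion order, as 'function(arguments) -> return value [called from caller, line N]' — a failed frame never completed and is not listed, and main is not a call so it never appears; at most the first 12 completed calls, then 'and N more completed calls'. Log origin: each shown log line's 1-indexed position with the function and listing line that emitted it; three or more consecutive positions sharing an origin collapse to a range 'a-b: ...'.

Answer: the defect is in bind_quota at line 23.
Key observation: At log position 5 the runs split — shown 'checkpoint: 1', but the working version logs 'checkpoint: 2'.
Call chain: main.
First divergence: position 5 — the shown line 'checkpoint: 1' should read 'checkpoint: 2'.
Intended log window:
  3: weigh_samples start: n=4 cutoff=4
  4: located slot 0
  5: checkpoint: 2
Execution walk:
  weigh_samples([4, 1, 3, 10], 4) -> 0  [called from rank_cells, line 9]
  rank_cells([4, 1, 3, 10], 4) -> 8  [called from bind_quota, line 21]
  process_batch(4, 4) -> 1  [called from bind_quota, line 23]
  bind_quota([4, 1, 3, 10], 4) -> 1  [called from main, line 28]
Log origins:
  1: from bind_quota, line 20
  2: from rank_cells, line 8
  3: from weigh_samples, line 2
  4: from rank_cells, line 10
  5: from main, line 29
A correct fix: line 23: replace `low` with `gap`.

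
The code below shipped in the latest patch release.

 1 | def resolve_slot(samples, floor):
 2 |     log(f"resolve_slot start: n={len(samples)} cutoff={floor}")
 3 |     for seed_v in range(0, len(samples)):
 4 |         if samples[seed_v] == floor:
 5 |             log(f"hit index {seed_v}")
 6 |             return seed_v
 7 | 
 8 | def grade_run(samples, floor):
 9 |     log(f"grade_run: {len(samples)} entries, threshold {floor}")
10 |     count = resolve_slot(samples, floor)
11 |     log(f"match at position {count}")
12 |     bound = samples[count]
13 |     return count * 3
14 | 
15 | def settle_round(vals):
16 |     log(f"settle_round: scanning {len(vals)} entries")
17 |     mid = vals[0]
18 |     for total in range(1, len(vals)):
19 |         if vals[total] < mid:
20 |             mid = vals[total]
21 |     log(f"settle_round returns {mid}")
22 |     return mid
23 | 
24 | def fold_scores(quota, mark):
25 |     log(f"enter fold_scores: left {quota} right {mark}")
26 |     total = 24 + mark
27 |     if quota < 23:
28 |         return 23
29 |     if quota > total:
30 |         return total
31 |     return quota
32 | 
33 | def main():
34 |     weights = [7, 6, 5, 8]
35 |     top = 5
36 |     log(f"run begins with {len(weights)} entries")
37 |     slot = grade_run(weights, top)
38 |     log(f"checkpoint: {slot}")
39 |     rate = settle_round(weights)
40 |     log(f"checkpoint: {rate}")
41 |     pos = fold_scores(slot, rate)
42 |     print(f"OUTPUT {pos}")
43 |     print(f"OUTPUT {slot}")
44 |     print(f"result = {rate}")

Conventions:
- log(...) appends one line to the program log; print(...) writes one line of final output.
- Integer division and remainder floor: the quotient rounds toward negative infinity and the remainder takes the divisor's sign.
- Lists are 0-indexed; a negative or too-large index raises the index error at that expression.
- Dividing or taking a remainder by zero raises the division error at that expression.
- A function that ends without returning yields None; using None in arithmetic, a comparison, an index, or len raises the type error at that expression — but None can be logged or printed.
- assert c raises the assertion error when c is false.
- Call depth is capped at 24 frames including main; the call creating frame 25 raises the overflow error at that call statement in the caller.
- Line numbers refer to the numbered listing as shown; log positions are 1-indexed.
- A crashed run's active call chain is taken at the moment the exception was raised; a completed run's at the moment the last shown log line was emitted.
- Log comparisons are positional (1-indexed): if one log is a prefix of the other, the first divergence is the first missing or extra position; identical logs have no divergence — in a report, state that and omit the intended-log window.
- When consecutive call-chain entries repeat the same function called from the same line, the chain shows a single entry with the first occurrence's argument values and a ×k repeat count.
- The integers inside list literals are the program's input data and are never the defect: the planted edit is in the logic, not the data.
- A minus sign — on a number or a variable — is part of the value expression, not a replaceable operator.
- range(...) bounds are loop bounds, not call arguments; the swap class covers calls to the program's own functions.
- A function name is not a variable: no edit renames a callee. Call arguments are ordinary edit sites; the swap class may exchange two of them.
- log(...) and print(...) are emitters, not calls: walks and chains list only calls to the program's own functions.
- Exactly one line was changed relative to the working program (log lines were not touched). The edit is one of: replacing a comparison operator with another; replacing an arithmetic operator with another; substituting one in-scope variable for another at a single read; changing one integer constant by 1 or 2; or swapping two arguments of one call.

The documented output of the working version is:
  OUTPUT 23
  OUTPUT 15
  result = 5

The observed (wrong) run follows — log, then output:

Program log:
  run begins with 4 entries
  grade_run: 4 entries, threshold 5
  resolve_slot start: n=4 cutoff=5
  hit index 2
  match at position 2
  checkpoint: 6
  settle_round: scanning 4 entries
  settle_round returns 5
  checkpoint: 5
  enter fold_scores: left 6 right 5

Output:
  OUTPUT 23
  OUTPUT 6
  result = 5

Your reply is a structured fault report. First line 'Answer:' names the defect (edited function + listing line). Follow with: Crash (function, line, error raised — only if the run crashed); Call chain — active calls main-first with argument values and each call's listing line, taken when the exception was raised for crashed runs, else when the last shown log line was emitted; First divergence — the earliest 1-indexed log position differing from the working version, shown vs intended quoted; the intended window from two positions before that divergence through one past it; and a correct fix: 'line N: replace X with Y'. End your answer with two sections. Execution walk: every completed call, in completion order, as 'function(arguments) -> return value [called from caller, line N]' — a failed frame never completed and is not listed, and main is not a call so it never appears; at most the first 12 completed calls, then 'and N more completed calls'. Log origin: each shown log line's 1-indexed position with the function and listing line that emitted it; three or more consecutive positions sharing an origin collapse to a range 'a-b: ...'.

Answer: the defect is in grade_run at line 13.
Core observation: Everything matches until log position 6, which reads 'checkpoint: 6' in place of 'checkpoint: 15'.
Call chain: main -> fold_scores(6, 5) (called at line 41).
First divergence: at position 6 the run shows 'checkpoint: 6' where the working version logs 'checkpoint: 15'.
Intended log window:
  4: hit index 2
  5: match at position 2
  6: checkpoint: 15
  7: settle_round: scanning 4 entries
Execution walk:
  resolve_slot([7, 6, 5, 8], 5) -> 2  [called from grade_run, line 10]
  grade_run([7, 6, 5, 8], 5) -> 6  [called from main, line 37]
  settle_round([7, 6, 5, 8]) -> 5  [called from main, line 39]
  fold_scores(6, 5) -> 23  [called from main, line 41]
Log line origins:
  1: from main, line 36
  2: from grade_run, line 9
  3: from resolve_slot, line 2
  4: from resolve_slot, line 5
  5: from grade_run, line 11
  6: from main, line 38
  7: from settle_round, line 16
  8: from settle_round, line 21
  9: from main, line 40
  10: from fold_scores, line 25
A correct fix: line 13: replace `count` with `bound`.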